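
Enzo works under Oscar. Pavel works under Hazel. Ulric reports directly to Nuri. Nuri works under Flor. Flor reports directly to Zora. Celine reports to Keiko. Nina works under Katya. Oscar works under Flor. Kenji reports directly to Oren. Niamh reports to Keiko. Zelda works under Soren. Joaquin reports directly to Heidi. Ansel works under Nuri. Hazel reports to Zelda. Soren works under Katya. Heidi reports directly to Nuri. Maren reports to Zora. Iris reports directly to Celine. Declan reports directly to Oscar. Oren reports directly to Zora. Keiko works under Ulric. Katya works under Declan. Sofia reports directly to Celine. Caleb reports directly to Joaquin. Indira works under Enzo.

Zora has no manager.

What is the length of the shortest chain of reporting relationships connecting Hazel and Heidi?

Hazel is 6 levels below Flor, and Heidi is 2 levels below Flor (their lowest common manager). The shortest path runs up from Hazel to Flor and back down to Heidi: 6 + 2 = 8 links.

8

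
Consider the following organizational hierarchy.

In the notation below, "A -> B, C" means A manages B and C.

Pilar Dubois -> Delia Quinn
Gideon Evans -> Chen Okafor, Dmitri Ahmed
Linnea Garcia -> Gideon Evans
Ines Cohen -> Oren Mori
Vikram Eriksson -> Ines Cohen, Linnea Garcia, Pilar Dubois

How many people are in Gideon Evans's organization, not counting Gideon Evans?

2

Gideon Evans directly manages Chen Okafor, Dmitri Ahmed. Chen Okafor has no reports. Dmitri Ahmed has no reports. So Gideon Evans's organization is 2 direct reports plus everyone under them: 1 + 1 = 2.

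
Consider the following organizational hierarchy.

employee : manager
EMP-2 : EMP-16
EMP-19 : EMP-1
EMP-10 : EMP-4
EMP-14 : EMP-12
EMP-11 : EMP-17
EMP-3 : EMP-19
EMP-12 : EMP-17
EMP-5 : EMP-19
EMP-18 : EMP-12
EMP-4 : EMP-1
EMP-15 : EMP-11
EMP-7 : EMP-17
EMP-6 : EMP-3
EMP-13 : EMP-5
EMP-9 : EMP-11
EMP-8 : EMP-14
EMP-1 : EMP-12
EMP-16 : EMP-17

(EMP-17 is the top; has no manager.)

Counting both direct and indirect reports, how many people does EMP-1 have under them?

EMP-1 directly manages EMP-19, EMP-4. Under EMP-19: EMP-3, EMP-6, EMP-5, EMP-13 (4). Under EMP-4: EMP-10 (1). So EMP-1's organization is 2 direct reports plus everyone under them: 5 + 2 = 7.

7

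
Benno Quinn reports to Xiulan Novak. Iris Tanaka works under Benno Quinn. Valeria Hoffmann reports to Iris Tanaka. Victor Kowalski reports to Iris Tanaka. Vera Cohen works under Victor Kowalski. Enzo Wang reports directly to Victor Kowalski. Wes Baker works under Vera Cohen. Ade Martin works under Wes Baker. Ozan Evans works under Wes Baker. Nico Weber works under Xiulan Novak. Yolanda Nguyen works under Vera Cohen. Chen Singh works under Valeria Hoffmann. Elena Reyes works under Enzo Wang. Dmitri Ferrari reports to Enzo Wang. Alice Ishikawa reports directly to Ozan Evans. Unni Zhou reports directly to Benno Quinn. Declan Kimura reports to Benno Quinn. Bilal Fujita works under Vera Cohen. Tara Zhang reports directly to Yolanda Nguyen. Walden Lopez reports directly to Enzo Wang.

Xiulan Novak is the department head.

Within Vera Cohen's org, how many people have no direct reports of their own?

The people in Vera Cohen's organization with no one reporting to them are Bilal Fujita, Tara Zhang, Alice Ishikawa, Ade Martin. That is 4.

4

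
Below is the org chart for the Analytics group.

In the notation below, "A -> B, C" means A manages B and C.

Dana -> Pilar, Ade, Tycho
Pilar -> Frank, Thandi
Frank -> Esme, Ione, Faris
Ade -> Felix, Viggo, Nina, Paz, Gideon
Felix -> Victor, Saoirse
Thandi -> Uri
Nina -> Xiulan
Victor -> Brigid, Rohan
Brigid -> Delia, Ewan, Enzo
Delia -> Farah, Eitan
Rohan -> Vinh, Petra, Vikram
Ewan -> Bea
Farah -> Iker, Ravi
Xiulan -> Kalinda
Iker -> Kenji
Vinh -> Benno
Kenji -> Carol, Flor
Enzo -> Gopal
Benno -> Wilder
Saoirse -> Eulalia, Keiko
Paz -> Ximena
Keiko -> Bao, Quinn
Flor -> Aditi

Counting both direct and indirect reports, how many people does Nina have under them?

Nina directly manages Xiulan. Under Xiulan: Kalinda (1). That's 2 in total.

2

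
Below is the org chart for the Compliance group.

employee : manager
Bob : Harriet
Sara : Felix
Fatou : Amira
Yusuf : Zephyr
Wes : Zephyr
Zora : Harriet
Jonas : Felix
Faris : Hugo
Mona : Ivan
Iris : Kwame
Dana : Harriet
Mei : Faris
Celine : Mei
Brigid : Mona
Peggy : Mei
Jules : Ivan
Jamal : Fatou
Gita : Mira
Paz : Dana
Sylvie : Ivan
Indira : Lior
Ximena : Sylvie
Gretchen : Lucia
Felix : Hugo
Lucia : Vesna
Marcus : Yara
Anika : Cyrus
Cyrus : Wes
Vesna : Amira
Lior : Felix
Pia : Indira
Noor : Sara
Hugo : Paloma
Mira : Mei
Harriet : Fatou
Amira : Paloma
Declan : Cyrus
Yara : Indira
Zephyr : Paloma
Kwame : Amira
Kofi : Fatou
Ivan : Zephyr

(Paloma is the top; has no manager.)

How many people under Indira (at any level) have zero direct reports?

2

The people in Indira's organization with no one reporting to them are Marcus, Pia. That is 2.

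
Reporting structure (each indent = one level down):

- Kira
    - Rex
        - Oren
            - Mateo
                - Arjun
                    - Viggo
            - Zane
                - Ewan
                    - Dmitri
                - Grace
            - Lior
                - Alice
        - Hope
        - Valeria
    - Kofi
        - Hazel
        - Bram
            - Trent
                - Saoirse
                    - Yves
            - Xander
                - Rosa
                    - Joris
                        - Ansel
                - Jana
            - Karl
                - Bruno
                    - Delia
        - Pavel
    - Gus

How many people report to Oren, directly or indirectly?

Oren directly manages Mateo, Zane, Lior. Under Mateo: Arjun, Viggo (2). Under Zane: Grace, Ewan, Dmitri (3). Under Lior: Alice (1). So Oren's organization is 3 direct reports plus everyone under them: 3 + 4 + 2 = 9.

9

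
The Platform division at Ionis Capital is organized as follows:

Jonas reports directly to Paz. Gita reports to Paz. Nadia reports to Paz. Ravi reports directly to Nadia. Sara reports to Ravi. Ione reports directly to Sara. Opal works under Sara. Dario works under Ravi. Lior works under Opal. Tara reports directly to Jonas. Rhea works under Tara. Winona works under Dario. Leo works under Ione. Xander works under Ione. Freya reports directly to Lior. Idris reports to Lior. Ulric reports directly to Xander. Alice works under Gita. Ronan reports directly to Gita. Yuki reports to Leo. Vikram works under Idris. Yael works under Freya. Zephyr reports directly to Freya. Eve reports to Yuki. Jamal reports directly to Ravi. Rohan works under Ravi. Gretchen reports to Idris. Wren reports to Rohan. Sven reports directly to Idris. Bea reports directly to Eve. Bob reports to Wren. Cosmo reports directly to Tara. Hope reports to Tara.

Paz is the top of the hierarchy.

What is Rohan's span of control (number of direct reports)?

Rohan directly manages Wren. That is 1 direct report.

1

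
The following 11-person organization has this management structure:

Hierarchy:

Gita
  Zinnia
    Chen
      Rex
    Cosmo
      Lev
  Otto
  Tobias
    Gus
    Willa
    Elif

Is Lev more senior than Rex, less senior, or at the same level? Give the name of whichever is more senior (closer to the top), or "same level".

same level

Both Lev and Rex are 3 levels below Gita.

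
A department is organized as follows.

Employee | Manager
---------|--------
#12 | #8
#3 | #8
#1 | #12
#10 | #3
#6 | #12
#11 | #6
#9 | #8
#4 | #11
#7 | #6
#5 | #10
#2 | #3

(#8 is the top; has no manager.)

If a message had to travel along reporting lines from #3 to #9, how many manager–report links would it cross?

2

#3 is 1 level below #8, and #9 is 1 level below #8 (their lowest common manager). The shortest path runs up from #3 to #8 and back down to #9: 1 + 1 = 2 links.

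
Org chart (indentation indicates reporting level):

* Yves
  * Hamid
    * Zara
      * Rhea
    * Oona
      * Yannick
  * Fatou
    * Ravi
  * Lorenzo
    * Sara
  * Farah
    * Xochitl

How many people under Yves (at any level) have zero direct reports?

5

The people in Yves's organization with no one reporting to them are Xochitl, Sara, Ravi, Yannick, Rhea. That is 5.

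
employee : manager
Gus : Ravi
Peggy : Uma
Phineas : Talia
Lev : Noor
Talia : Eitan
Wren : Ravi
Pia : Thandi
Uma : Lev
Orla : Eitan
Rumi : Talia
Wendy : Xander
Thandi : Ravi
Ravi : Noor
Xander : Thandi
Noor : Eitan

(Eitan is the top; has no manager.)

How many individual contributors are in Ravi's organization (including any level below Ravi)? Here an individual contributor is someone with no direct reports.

The people in Ravi's organization with no one reporting to them are Gus, Wren, Pia, Wendy. That is 4.

4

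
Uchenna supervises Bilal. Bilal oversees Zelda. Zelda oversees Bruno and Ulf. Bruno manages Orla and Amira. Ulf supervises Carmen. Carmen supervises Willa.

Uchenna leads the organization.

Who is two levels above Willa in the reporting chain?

Ulf

Willa reports to Carmen, and Carmen reports to Ulf. So Willa's skip-level manager is Ulf.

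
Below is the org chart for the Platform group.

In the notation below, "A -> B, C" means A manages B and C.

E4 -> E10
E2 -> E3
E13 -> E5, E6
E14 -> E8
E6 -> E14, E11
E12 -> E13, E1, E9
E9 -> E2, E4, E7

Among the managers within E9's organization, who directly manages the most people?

Direct-report counts within E9's organization: E9 has 3; E4 has 1; E2 has 1. The largest is 3, held by E9.

E9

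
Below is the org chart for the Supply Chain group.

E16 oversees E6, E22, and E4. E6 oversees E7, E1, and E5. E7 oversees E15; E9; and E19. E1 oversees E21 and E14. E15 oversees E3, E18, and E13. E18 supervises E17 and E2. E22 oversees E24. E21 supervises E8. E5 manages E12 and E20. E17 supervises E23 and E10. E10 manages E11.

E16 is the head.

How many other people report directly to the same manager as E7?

2

E7 reports to E6. E6's other direct reports are E1, E5 — 2 peers.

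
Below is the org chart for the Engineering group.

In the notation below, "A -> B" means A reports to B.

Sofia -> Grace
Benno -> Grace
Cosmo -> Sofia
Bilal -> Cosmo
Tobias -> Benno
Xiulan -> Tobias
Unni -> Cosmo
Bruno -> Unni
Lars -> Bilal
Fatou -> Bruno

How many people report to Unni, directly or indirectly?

2

Unni directly manages Bruno. Under Bruno: Fatou (1). That's 2 in total.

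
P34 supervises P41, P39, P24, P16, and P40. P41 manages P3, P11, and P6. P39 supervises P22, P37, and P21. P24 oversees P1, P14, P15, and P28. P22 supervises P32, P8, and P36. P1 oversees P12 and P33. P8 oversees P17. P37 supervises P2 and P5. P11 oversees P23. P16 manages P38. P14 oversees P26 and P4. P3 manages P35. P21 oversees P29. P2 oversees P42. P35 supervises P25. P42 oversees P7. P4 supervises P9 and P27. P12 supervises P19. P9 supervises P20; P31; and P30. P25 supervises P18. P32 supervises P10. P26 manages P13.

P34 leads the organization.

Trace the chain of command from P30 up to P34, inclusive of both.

P30 reports to P9. P9 reports to P4. P4 reports to P14. P14 reports to P24. P24 reports to P34. P34 is at the top.

P30 -> P9 -> P4 -> P14 -> P24 -> P34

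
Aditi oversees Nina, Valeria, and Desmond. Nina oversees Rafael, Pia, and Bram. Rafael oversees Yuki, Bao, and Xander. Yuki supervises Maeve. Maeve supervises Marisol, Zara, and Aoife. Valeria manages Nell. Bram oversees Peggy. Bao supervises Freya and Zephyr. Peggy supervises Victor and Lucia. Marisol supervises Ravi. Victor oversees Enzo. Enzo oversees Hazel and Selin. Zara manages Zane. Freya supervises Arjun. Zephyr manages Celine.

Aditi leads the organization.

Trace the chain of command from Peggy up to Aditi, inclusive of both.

Peggy reports to Bram. Bram reports to Nina. Nina reports to Aditi. Aditi is at the top.

Peggy -> Bram -> Nina -> Aditi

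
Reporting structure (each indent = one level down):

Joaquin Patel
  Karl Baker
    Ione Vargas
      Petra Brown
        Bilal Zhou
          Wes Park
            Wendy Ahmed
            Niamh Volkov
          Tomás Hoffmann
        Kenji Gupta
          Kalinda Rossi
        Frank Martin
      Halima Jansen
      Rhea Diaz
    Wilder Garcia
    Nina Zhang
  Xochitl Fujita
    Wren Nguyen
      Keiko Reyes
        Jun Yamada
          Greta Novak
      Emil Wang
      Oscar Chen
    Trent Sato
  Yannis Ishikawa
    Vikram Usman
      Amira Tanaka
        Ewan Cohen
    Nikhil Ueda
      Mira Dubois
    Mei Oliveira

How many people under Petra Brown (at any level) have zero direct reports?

The people in Petra Brown's organization with no one reporting to them are Frank Martin, Kalinda Rossi, Tomás Hoffmann, Niamh Volkov, Wendy Ahmed. That is 5.

5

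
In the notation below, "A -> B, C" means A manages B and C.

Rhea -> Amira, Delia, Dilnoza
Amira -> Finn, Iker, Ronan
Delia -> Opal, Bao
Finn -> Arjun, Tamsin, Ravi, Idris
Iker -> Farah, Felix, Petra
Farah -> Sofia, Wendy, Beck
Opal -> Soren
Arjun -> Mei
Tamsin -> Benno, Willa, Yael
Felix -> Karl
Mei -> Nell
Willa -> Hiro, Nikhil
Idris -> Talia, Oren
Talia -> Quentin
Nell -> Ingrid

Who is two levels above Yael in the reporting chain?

Finn

Yael reports to Tamsin, and Tamsin reports to Finn. So Yael's skip-level manager is Finn.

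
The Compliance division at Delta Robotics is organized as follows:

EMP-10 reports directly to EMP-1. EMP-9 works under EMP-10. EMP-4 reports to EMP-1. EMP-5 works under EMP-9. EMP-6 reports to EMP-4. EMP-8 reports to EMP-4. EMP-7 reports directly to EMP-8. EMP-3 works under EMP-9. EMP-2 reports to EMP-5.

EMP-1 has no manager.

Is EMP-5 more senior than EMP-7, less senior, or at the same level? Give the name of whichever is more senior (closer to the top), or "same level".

same level

Both EMP-5 and EMP-7 are 3 levels below EMP-1.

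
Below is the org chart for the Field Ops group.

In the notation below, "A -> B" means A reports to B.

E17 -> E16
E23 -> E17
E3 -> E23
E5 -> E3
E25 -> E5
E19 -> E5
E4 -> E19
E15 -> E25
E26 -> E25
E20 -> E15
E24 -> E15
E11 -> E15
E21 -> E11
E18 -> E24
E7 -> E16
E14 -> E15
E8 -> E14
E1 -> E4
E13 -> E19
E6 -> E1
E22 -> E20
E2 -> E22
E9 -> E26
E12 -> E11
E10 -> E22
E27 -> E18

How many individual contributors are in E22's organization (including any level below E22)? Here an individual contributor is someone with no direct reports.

The people in E22's organization with no one reporting to them are E10, E2. That is 2.

2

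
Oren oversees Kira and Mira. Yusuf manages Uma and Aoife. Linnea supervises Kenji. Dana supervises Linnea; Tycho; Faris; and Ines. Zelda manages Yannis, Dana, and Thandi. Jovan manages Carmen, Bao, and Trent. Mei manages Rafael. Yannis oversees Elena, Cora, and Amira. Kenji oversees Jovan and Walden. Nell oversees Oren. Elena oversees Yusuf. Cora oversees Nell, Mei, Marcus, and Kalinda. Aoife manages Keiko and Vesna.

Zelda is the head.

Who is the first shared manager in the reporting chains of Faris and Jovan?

Dana

Faris's chain of managers is Dana, Zelda. Jovan's chain of managers is Kenji, Linnea, Dana, Zelda. The first manager that appears in both chains is Dana.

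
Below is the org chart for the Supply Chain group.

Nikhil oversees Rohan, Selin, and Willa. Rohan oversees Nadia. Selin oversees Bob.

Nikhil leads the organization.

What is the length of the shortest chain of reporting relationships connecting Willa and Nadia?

3

Willa is 1 level below Nikhil, and Nadia is 2 levels below Nikhil (their lowest common manager). The shortest path runs up from Willa to Nikhil and back down to Nadia: 1 + 2 = 3 links.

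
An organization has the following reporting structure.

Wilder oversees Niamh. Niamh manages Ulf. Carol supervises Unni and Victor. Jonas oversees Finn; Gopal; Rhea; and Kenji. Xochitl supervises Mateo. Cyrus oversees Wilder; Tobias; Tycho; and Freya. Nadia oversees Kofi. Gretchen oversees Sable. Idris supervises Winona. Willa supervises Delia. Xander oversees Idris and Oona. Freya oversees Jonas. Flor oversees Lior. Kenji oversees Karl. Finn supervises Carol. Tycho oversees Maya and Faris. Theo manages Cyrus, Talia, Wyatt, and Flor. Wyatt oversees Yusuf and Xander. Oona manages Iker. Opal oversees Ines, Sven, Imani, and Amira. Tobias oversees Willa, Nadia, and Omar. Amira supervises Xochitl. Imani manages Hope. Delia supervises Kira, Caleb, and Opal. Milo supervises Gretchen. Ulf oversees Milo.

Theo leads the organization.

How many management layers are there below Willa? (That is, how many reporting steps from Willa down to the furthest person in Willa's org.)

The longest chain under Willa runs Willa → Delia → Opal → Amira → Xochitl → Mateo, which is 5 levels below Willa.

5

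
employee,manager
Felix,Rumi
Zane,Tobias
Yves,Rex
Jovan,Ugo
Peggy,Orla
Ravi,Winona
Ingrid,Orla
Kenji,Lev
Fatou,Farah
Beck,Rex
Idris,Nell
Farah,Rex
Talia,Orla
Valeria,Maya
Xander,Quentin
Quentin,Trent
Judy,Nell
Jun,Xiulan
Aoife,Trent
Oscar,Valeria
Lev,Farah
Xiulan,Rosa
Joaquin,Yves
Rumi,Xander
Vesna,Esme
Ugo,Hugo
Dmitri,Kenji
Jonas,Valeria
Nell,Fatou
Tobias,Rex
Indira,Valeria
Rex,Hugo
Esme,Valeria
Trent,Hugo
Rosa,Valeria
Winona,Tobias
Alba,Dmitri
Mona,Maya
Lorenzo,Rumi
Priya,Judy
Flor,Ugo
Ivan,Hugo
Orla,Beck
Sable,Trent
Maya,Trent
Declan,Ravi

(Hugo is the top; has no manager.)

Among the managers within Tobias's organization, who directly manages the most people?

Direct-report counts within Tobias's organization: Tobias has 2; Winona has 1; Ravi has 1. The largest is 2, held by Tobias.

Tobias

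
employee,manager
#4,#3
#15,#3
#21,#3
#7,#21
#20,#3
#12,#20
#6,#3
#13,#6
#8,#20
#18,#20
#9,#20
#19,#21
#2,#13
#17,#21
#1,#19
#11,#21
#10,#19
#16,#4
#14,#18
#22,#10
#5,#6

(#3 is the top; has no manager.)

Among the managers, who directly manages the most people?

#3

Direct-report counts: #3 has 5; #6 has 2; #13 has 1; #20 has 4; #18 has 1; #21 has 4; #19 has 2; #10 has 1; #4 has 1. The largest is 5, held by #3.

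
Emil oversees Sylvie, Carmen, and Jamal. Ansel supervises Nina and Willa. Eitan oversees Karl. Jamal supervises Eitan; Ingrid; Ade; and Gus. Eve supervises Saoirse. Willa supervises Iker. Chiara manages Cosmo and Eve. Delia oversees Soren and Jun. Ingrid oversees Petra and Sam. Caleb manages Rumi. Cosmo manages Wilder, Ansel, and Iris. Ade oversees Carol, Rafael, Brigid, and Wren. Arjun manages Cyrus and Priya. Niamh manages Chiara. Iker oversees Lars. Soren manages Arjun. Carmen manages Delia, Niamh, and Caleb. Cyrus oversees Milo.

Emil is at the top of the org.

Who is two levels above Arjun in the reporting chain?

Arjun reports to Soren, and Soren reports to Delia. So Arjun's skip-level manager is Delia.

Delia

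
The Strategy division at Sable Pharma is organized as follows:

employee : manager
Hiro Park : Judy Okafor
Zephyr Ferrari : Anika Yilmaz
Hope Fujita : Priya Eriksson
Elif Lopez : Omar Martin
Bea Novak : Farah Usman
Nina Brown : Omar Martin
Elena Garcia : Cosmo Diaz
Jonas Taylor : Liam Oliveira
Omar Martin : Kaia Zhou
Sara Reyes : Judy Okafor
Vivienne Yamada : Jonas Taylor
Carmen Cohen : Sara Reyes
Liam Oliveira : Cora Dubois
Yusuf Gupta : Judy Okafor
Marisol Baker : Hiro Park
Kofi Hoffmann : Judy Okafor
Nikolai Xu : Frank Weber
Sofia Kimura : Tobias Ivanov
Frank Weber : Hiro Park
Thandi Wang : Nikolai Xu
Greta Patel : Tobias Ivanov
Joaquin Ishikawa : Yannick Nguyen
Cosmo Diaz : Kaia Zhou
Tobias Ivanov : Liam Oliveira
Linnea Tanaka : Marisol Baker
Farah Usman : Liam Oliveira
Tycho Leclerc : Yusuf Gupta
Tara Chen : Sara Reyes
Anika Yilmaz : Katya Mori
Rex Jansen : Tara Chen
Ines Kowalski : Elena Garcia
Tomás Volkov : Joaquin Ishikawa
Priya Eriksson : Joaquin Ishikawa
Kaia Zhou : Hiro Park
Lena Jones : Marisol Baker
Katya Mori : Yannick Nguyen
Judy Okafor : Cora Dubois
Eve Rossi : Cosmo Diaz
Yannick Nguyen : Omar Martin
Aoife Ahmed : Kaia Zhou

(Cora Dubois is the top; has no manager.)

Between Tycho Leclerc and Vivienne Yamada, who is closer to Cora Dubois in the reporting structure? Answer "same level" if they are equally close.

Both Tycho Leclerc and Vivienne Yamada are 3 levels below Cora Dubois.

same level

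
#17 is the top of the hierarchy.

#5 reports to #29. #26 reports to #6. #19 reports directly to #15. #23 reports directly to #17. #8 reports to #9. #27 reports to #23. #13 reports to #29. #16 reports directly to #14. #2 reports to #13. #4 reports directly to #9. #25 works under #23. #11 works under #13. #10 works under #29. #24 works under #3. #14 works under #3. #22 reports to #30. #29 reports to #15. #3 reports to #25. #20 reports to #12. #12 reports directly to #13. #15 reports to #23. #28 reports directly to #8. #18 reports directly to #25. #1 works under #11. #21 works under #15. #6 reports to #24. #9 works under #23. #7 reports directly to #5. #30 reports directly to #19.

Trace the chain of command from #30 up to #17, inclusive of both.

#30 -> #19 -> #15 -> #23 -> #17

#30 reports to #19. #19 reports to #15. #15 reports to #23. #23 reports to #17. #17 is at the top.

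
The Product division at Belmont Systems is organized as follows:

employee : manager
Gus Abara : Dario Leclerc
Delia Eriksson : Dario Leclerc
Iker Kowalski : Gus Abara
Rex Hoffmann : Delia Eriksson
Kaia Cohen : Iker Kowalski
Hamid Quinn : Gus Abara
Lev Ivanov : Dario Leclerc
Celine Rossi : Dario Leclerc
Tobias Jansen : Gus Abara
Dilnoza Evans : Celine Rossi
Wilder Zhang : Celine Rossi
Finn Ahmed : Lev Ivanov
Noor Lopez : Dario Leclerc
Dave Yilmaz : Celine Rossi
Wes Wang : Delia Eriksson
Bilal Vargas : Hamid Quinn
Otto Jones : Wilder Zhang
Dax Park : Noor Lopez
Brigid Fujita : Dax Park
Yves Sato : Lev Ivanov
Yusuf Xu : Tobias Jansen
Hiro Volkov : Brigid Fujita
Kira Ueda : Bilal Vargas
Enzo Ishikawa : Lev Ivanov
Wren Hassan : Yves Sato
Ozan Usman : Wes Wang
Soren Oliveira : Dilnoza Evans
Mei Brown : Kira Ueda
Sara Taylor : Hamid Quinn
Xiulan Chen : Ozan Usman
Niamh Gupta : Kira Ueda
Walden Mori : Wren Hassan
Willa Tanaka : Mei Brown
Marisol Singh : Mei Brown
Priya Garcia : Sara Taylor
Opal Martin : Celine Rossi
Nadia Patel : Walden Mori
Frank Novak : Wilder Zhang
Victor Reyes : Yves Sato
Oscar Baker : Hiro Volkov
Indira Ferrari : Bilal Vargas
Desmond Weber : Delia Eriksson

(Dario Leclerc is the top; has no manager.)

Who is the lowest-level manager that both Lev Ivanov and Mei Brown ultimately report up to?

Dario Leclerc

Lev Ivanov's chain of managers is Dario Leclerc. Mei Brown's chain of managers is Kira Ueda, Bilal Vargas, Hamid Quinn, Gus Abara, Dario Leclerc. The first manager that appears in both chains is Dario Leclerc.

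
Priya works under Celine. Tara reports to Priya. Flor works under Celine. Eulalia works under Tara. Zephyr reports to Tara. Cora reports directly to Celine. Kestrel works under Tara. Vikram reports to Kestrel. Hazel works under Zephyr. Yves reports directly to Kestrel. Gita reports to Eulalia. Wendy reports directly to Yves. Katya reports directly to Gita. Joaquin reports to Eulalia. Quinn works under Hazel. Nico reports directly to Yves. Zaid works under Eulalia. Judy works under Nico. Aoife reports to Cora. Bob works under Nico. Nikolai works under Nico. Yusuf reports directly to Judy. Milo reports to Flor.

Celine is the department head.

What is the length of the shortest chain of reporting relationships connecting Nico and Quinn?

6

Nico is 3 levels below Tara, and Quinn is 3 levels below Tara (their lowest common manager). The shortest path runs up from Nico to Tara and back down to Quinn: 3 + 3 = 6 links.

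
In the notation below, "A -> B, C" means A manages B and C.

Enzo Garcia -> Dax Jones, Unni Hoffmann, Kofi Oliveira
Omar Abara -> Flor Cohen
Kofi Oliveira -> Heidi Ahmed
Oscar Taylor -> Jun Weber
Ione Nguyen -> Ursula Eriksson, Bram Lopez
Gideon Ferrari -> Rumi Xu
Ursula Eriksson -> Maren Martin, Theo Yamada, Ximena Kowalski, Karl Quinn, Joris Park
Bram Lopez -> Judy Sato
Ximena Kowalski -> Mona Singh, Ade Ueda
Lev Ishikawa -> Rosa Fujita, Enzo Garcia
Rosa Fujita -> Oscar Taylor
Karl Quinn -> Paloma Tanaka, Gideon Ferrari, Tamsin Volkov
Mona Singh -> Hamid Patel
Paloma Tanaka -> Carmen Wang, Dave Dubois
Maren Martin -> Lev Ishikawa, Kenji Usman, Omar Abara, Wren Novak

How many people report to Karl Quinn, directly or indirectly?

Karl Quinn directly manages Paloma Tanaka, Gideon Ferrari, Tamsin Volkov. Under Paloma Tanaka: Dave Dubois, Carmen Wang (2). Under Gideon Ferrari: Rumi Xu (1). Tamsin Volkov has no reports. So Karl Quinn's organization is 3 direct reports plus everyone under them: 3 + 2 + 1 = 6.

6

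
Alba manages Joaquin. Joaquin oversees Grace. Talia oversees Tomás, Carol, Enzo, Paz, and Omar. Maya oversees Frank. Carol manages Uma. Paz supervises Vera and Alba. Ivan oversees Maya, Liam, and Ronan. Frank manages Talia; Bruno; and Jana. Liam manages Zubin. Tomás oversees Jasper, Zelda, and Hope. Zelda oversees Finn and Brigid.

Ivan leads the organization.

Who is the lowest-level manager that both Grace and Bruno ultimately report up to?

Frank

Grace's chain of managers is Joaquin, Alba, Paz, Talia, Frank, Maya, Ivan. Bruno's chain of managers is Frank, Maya, Ivan. The first manager that appears in both chains is Frank.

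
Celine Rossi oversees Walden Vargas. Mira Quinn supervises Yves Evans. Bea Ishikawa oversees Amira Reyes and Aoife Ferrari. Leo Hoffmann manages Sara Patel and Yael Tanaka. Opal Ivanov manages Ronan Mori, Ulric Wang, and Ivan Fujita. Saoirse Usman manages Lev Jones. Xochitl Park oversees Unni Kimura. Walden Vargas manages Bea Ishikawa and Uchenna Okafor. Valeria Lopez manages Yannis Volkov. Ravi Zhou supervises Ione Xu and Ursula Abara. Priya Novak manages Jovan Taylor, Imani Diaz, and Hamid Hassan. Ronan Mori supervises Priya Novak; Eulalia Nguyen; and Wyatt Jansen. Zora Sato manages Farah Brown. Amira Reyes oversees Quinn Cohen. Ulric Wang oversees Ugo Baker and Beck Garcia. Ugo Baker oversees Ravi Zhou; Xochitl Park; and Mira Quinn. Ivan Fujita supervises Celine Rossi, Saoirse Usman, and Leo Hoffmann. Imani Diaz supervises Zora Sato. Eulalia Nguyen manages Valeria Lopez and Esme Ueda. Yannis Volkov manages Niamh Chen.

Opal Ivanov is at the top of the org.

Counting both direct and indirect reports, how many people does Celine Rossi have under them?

Celine Rossi directly manages Walden Vargas. Under Walden Vargas: Uchenna Okafor, Bea Ishikawa, Aoife Ferrari, Amira Reyes, Quinn Cohen (5). That's 6 in total.

6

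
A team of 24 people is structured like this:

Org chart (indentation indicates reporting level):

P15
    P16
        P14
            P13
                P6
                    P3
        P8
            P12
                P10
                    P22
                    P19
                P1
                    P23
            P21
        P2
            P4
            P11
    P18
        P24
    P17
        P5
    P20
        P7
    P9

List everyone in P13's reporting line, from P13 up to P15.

P13 reports to P14. P14 reports to P16. P16 reports to P15. P15 is at the top.

P13 -> P14 -> P16 -> P15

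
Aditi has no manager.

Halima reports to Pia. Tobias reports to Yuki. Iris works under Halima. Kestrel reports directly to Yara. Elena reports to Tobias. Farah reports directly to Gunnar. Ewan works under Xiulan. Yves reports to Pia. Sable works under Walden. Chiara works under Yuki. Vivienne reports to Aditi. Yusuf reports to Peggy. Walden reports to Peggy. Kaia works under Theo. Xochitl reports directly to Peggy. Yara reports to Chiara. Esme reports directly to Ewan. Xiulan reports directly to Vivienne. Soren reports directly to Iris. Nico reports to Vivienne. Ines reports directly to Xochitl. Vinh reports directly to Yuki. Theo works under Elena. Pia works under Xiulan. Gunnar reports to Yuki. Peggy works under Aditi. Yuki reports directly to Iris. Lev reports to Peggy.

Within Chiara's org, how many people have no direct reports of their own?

The only person in Chiara's organization with no one reporting to them is Kestrel. That is 1.

1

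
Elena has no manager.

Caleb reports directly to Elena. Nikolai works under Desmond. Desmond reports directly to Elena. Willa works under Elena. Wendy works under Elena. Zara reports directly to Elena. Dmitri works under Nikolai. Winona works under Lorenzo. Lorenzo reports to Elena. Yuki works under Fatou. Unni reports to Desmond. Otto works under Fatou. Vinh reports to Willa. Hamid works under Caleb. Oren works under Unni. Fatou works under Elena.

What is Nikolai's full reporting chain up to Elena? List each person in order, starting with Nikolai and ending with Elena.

Nikolai reports to Desmond. Desmond reports to Elena. Elena is at the top.

Nikolai -> Desmond -> Elena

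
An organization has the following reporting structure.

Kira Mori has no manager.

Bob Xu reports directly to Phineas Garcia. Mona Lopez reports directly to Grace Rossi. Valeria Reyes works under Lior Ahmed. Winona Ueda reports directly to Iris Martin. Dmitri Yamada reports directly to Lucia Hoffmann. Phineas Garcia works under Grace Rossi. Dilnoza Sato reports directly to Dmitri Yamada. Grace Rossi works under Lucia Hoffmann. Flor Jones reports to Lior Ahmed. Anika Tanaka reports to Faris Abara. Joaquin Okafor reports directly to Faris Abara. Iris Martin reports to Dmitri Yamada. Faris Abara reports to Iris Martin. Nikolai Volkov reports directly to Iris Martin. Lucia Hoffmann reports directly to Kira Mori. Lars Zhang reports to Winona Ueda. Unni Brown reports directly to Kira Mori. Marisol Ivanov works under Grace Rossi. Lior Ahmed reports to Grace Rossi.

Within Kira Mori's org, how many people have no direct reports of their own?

The people in Kira Mori's organization with no one reporting to them are Unni Brown, Mona Lopez, Marisol Ivanov, Bob Xu, Valeria Reyes, Flor Jones, Nikolai Volkov, Lars Zhang, Joaquin Okafor, Anika Tanaka, Dilnoza Sato. That is 11.

11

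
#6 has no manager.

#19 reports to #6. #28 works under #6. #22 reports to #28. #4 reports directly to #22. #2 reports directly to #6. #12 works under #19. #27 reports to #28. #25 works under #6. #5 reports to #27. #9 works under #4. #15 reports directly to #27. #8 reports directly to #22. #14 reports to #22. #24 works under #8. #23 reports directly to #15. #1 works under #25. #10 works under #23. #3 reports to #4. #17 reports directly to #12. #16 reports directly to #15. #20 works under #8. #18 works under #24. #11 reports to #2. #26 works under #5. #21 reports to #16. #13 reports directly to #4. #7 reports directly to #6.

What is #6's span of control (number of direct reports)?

5

#6 directly manages #19, #28, #2, #25, #7. That is 5 direct reports.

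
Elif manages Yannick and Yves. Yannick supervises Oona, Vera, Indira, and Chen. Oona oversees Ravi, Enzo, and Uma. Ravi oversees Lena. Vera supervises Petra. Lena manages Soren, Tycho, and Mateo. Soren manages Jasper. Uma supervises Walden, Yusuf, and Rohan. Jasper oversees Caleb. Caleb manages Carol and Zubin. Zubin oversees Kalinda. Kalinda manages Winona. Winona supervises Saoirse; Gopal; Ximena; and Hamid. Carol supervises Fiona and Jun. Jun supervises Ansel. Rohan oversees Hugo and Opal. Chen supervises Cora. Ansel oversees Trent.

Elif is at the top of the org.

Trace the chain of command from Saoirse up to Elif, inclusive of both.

Saoirse reports to Winona. Winona reports to Kalinda. Kalinda reports to Zubin. Zubin reports to Caleb. Caleb reports to Jasper. Jasper reports to Soren. Soren reports to Lena. Lena reports to Ravi. Ravi reports to Oona. Oona reports to Yannick. Yannick reports to Elif. Elif is at the top.

Saoirse -> Winona -> Kalinda -> Zubin -> Caleb -> Jasper -> Soren -> Lena -> Ravi -> Oona -> Yannick -> Elif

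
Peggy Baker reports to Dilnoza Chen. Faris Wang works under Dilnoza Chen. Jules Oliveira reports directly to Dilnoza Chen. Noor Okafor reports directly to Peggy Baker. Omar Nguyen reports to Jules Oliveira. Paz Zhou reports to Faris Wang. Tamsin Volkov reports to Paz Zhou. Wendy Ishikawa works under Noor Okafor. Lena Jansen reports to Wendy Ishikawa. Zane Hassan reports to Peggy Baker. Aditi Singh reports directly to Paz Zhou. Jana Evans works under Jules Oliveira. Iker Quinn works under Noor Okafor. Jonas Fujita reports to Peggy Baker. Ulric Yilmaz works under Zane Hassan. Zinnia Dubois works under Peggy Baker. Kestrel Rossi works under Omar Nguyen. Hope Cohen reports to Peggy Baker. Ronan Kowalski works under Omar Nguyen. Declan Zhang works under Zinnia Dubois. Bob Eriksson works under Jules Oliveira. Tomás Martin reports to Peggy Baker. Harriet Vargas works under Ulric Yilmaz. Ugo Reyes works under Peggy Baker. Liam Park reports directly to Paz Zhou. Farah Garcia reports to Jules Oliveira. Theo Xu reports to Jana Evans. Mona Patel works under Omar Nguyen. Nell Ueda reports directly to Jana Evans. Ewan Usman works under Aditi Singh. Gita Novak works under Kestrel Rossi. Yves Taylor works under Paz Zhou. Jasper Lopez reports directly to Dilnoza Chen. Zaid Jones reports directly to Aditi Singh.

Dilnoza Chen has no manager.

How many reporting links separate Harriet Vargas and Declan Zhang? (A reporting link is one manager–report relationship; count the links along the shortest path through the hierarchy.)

5

Harriet Vargas is 3 levels below Peggy Baker, and Declan Zhang is 2 levels below Peggy Baker (their lowest common manager). The shortest path runs up from Harriet Vargas to Peggy Baker and back down to Declan Zhang: 3 + 2 = 5 links.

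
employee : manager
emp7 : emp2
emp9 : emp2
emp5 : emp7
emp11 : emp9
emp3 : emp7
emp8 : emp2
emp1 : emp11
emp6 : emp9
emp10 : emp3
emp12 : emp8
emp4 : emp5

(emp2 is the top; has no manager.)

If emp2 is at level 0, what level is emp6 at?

Chain from emp6 up to emp2: emp6 → emp9 → emp2. That is 2 steps up, so emp6 is 2 levels below emp2.

2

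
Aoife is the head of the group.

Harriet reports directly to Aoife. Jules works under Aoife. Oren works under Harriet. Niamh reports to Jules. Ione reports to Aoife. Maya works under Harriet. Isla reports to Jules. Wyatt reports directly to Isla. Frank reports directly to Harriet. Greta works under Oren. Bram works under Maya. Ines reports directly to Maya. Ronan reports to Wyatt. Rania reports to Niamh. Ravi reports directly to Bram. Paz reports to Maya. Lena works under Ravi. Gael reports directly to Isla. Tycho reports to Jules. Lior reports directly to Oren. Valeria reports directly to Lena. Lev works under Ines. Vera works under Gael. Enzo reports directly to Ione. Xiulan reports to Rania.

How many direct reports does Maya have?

Maya directly manages Bram, Ines, Paz. That is 3 direct reports.

3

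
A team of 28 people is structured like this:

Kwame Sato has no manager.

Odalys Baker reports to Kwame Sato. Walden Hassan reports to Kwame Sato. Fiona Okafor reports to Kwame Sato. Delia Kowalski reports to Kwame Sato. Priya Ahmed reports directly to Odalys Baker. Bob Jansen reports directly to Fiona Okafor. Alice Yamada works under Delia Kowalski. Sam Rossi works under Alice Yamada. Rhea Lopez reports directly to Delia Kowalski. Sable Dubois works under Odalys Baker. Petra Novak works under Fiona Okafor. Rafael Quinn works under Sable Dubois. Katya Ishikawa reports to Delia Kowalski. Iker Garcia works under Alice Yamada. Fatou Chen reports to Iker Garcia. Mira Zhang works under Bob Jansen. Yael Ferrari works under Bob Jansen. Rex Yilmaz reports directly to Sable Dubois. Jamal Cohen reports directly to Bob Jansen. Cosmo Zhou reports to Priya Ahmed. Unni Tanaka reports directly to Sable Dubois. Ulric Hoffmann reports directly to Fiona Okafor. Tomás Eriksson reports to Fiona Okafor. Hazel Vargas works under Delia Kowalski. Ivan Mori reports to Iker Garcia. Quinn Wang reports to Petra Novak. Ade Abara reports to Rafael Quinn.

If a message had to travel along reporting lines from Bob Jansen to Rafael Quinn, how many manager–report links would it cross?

Bob Jansen is 2 levels below Kwame Sato, and Rafael Quinn is 3 levels below Kwame Sato (their lowest common manager). The shortest path runs up from Bob Jansen to Kwame Sato and back down to Rafael Quinn: 2 + 3 = 5 links.

5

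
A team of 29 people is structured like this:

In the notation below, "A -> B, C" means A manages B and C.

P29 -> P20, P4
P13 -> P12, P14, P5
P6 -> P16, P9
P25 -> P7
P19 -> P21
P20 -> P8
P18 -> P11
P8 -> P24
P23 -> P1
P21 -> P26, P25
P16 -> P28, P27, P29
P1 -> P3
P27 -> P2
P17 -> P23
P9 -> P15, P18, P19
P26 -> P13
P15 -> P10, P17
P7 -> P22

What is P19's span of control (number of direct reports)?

1

P19 directly manages P21. That is 1 direct report.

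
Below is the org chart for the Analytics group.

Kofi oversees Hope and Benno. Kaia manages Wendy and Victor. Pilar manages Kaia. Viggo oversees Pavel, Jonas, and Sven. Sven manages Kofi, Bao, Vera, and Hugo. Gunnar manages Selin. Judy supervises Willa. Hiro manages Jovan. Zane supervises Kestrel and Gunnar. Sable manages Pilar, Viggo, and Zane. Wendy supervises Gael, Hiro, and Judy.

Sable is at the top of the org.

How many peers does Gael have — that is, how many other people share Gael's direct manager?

2

Gael reports to Wendy. Wendy's other direct reports are Hiro, Judy — 2 peers.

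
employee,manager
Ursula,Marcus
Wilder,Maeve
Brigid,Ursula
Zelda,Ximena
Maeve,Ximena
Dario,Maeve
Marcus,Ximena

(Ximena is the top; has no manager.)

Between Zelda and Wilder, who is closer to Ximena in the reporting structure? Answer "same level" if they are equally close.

Zelda is 1 level below Ximena; Wilder is 2. Zelda is higher.

Zelda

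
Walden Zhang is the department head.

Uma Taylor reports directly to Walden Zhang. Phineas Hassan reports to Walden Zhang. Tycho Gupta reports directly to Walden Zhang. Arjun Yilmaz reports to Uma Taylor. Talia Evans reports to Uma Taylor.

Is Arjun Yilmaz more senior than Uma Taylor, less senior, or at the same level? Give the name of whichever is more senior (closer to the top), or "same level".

Uma Taylor

Arjun Yilmaz is 2 levels below Walden Zhang; Uma Taylor is 1. Uma Taylor is higher.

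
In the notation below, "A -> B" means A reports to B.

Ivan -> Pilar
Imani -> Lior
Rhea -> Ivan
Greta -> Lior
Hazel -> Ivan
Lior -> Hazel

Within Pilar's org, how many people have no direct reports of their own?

The people in Pilar's organization with no one reporting to them are Rhea, Imani, Greta. That is 3.

3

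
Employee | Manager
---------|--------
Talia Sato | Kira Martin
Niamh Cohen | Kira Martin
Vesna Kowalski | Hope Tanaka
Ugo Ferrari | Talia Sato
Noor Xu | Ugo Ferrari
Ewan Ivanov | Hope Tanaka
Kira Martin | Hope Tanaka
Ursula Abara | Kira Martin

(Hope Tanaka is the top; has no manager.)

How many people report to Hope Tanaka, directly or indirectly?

8

Hope Tanaka directly manages Kira Martin, Vesna Kowalski, Ewan Ivanov. Under Kira Martin: Niamh Cohen, Talia Sato, Ugo Ferrari, Noor Xu, Ursula Abara (5). Vesna Kowalski has no reports. Ewan Ivanov has no reports. So Hope Tanaka's organization is 3 direct reports plus everyone under them: 6 + 1 + 1 = 8.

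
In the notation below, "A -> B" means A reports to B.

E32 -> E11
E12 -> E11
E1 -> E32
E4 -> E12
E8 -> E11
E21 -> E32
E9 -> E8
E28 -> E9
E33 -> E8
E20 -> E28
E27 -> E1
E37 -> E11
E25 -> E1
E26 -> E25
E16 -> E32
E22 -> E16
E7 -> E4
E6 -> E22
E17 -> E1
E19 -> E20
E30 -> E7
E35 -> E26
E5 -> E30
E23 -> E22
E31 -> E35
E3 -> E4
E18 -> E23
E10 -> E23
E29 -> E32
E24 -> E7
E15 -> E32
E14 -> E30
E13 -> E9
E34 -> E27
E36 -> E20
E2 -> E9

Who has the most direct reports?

E32

Direct-report counts: E11 has 4; E8 has 2; E9 has 3; E28 has 1; E20 has 2; E12 has 1; E4 has 2; E7 has 2; E30 has 2; E32 has 5; E16 has 1; E22 has 2; E23 has 2; E1 has 3; E25 has 1; E26 has 1; E35 has 1; E27 has 1. The largest is 5, held by E32.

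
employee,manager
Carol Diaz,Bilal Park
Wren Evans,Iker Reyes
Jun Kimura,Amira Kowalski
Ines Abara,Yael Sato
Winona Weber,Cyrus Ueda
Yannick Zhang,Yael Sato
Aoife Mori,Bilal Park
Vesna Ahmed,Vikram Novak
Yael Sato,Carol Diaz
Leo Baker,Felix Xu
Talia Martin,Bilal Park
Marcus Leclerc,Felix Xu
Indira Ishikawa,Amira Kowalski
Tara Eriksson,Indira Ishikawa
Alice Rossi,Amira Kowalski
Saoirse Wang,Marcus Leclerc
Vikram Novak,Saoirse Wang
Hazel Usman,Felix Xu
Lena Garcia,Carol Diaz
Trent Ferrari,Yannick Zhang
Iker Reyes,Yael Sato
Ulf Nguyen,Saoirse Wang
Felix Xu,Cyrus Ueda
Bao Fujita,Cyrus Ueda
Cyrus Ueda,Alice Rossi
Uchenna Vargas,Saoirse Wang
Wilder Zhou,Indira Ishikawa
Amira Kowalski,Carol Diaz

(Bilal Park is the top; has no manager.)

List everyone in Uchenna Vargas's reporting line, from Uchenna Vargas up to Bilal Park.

Uchenna Vargas -> Saoirse Wang -> Marcus Leclerc -> Felix Xu -> Cyrus Ueda -> Alice Rossi -> Amira Kowalski -> Carol Diaz -> Bilal Park

Uchenna Vargas reports to Saoirse Wang. Saoirse Wang reports to Marcus Leclerc. Marcus Leclerc reports to Felix Xu. Felix Xu reports to Cyrus Ueda. Cyrus Ueda reports to Alice Rossi. Alice Rossi reports to Amira Kowalski. Amira Kowalski reports to Carol Diaz. Carol Diaz reports to Bilal Park. Bilal Park is at the top.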